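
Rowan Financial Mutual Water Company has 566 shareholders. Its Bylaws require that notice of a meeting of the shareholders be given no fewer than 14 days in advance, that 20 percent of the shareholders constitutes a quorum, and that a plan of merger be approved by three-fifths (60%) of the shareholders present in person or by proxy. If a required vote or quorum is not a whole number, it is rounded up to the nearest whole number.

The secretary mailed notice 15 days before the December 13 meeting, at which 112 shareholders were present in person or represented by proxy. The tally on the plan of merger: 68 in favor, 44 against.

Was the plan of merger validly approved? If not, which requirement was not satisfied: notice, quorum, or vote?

Invalid — quorum requirement not satisfied.

Notice: 15 days given; 14 required. Satisfied.
Quorum: 20% of 566 = 113.20, rounded up to 114; 112 present. Not satisfied.
Vote: requires three-fifths of those present (112); 3/5 of 112 = 67.20, rounded up to 68, so 68 needed; 68 in favor. Satisfied.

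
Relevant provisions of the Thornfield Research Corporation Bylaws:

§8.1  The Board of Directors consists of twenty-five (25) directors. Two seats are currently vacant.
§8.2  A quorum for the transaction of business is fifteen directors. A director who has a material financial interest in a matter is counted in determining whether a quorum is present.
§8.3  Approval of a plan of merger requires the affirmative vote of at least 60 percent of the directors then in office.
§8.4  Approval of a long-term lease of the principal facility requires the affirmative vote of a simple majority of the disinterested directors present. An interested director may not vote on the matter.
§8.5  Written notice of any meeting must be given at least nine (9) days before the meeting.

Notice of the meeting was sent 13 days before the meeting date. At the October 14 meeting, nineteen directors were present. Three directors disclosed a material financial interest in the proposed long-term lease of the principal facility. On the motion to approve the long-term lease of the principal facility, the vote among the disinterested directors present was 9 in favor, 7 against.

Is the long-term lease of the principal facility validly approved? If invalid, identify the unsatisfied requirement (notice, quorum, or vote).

Valid — all requirements satisfied.

Notice: 13 days given; 9 required (13 ≥ 9). Satisfied.
Quorum: 19 present (interested directors count toward quorum); quorum is 15. Satisfied.
Vote: the long-term lease of the principal facility requires a majority of the disinterested directors present (19 − 3 = 16). A majority of 16 is 9, so 9 affirmative votes are needed; 9 voted in favor. Satisfied.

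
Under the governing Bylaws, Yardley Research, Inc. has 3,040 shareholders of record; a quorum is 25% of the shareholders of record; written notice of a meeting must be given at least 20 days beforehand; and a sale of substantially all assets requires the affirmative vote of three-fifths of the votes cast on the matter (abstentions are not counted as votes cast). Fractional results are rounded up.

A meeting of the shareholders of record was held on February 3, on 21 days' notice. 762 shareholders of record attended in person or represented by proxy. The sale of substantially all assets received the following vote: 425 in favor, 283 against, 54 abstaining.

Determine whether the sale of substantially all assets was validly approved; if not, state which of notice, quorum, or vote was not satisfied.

Notice: 21 days given; 20 required. Satisfied.
Quorum: 25% of 3,040 = 760; 762 present. Satisfied.
Vote: requires three-fifths of the votes cast (762 − 54 abstaining = 708); 3/5 of 708 = 424.80, rounded up to 425, so 425 needed; 425 in favor. Satisfied.

Valid — all requirements satisfied.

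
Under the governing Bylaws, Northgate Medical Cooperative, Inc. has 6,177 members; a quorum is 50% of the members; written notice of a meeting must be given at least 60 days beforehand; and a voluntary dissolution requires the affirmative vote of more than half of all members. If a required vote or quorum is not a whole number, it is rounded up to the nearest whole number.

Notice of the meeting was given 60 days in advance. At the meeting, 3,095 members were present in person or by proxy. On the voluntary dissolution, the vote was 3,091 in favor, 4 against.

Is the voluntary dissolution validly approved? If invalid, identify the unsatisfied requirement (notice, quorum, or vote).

Valid — all requirements satisfied.

Notice: 60 days given; 60 required. Satisfied.
Quorum: 50% of 6,177 = 3,088.50, rounded up to 3,089; 3,095 present. Satisfied.
Vote: requires a majority of all members (6,177); a majority of 6177 is 3089, so 3,089 needed; 3,091 in favor. Satisfied.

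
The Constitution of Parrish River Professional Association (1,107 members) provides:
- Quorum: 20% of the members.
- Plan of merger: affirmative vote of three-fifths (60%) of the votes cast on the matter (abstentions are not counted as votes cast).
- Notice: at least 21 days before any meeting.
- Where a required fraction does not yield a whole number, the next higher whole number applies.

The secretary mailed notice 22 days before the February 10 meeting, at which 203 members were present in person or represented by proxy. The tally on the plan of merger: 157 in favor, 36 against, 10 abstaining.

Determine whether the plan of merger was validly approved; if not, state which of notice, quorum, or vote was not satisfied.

Notice: 22 days given; 21 required. Satisfied.
Quorum: 20% of 1,107 = 221.40, rounded up to 222; 203 present. Not satisfied.
Vote: requires three-fifths of the votes cast (203 − 10 abstaining = 193); 3/5 of 193 = 115.80, rounded up to 116, so 116 needed; 157 in favor. Satisfied.

Invalid — quorum requirement not satisfied.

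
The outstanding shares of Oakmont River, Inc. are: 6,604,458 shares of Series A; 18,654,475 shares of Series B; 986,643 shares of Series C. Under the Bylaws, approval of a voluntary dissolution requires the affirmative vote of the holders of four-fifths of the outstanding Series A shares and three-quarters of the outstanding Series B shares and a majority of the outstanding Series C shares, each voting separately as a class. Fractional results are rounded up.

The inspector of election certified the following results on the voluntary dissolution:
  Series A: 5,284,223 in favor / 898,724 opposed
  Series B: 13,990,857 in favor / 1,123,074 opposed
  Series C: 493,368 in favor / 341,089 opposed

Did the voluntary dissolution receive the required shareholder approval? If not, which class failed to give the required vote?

Approved — every class gave the required vote.

Series A: 4/5 of 6604458 = 5283566.40, rounded up to 5283567; 5,283,567 required, 5,284,223 in favor — approved.
Series B: 3/4 of 18654475 = 13990856.25, rounded up to 13990857; 13,990,857 required, 13,990,857 in favor — approved.
Series C: a majority of 986643 is 493322; 493,322 required, 493,368 in favor — approved.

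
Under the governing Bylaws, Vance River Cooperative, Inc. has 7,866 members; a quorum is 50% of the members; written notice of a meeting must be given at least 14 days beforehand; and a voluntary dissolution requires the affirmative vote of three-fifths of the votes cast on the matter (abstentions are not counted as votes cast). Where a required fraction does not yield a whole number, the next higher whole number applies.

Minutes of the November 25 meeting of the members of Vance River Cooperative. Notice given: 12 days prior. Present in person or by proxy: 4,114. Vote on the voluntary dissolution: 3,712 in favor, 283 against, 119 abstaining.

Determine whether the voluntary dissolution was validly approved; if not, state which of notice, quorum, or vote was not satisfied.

Notice: 12 days given; 14 required. Not satisfied.
Quorum: 50% of 7,866 = 3,933; 4,114 present. Satisfied.
Vote: requires three-fifths of the votes cast (4,114 − 119 abstaining = 3,995); 3/5 of 3995 = 2397, so 2,397 needed; 3,712 in favor. Satisfied.

Invalid — notice requirement not satisfied.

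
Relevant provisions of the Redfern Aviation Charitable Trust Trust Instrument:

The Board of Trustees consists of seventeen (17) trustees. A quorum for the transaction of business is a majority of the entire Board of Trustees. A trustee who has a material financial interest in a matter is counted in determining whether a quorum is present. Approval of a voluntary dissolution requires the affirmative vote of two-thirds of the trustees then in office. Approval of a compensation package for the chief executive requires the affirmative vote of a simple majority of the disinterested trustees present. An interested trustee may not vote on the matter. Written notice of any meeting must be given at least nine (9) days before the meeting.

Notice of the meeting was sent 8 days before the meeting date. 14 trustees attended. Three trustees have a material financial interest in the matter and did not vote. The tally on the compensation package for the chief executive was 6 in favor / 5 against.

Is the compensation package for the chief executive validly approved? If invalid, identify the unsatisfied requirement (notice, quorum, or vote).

Notice: 8 days given; 9 required (8 < 9). Not satisfied.
Quorum: 14 present (interested trustees count toward quorum); quorum is 9. Satisfied.
Vote: the compensation package for the chief executive requires a majority of the disinterested trustees present (14 − 3 = 11). A majority of 11 is 6, so 6 affirmative votes are needed; 6 voted in favor. Satisfied.

Invalid — notice requirement not satisfied.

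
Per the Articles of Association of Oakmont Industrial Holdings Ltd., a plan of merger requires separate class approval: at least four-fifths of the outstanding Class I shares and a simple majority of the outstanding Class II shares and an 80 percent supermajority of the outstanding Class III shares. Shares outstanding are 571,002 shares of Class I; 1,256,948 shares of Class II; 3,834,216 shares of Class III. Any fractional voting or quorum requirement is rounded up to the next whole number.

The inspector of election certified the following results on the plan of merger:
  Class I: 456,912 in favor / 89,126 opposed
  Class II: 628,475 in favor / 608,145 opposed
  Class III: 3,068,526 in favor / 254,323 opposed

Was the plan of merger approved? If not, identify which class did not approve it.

Approved — every class gave the required vote.

Class I: 4/5 of 571002 = 456801.60, rounded up to 456802; 456,802 required, 456,912 in favor — approved.
Class II: a majority of 1256948 is 628475; 628,475 required, 628,475 in favor — approved.
Class III: 4/5 of 3834216 = 3067372.80, rounded up to 3067373; 3,067,373 required, 3,068,526 in favor — approved.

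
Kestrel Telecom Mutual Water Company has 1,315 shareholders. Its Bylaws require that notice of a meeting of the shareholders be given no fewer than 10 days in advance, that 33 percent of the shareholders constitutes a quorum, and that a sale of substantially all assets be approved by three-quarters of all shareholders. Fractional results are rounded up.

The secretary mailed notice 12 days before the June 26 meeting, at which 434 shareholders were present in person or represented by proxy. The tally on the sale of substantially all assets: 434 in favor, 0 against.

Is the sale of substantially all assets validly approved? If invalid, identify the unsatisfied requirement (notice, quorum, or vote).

Notice: 12 days given; 10 required. Satisfied.
Quorum: 33% of 1,315 = 433.95, rounded up to 434; 434 present. Satisfied.
Vote: requires three-fourths of all shareholders (1,315); 3/4 of 1315 = 986.25, rounded up to 987, so 987 needed; 434 in favor. Not satisfied.

Invalid — vote requirement not satisfied.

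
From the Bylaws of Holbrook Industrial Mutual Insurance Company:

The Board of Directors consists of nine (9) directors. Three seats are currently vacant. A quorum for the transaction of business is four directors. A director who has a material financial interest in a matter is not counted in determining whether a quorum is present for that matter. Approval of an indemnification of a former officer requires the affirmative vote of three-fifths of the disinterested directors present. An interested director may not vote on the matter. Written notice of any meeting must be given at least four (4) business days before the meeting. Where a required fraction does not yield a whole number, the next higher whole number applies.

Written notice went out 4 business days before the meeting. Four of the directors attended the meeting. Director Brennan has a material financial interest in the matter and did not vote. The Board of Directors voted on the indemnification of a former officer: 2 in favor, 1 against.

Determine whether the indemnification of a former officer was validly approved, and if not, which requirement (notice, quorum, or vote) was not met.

Notice: 4 business days given; 4 required (4 ≥ 4). Satisfied.
Quorum: 4 present, but the 1 interested director does not count, leaving 3. Quorum is 4. Not satisfied.
Vote: the indemnification of a former officer requires three-fifths of the disinterested directors present (4 − 1 = 3). 3/5 of 3 = 1.80, rounded up to 2, so 2 affirmative votes are needed; 2 voted in favor. Satisfied. (Moot — without a quorum no business can be validly transacted.)

Invalid — quorum requirement not satisfied.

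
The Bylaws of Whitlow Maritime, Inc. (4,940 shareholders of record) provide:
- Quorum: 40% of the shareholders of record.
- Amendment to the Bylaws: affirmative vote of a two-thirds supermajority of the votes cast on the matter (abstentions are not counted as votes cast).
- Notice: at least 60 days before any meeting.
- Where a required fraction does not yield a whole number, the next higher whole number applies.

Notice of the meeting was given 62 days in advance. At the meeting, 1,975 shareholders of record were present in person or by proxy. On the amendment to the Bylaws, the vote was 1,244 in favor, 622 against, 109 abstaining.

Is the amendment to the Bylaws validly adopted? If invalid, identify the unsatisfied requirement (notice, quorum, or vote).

Invalid — quorum requirement not satisfied.

Notice: 62 days given; 60 required. Satisfied.
Quorum: 40% of 4,940 = 1,976; 1,975 present. Not satisfied.
Vote: requires two-thirds of the votes cast (1,975 − 109 abstaining = 1,866); 2/3 of 1866 = 1244, so 1,244 needed; 1,244 in favor. Satisfied.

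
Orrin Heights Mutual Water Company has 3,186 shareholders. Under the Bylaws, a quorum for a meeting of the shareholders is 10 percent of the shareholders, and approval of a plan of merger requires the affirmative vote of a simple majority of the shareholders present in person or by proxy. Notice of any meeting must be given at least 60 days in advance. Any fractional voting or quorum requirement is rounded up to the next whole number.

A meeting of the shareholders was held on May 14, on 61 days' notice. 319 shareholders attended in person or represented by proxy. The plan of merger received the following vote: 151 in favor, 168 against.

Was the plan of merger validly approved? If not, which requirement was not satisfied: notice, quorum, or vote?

Notice: 61 days given; 60 required. Satisfied.
Quorum: 10% of 3,186 = 318.60, rounded up to 319; 319 present. Satisfied.
Vote: requires a majority of those present (319); a majority of 319 is 160, so 160 needed; 151 in favor. Not satisfied.

Invalid — vote requirement not satisfied.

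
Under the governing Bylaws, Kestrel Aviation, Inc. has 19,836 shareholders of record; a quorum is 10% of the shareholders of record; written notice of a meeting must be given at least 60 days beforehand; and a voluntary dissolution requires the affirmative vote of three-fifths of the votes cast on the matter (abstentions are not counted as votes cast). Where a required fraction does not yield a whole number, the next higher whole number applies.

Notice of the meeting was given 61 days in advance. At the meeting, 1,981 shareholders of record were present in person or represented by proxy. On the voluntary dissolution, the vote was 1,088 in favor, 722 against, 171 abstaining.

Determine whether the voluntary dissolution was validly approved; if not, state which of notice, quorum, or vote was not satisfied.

Invalid — quorum requirement not satisfied.

Notice: 61 days given; 60 required. Satisfied.
Quorum: 10% of 19,836 = 1,983.60, rounded up to 1,984; 1,981 present. Not satisfied.
Vote: requires three-fifths of the votes cast (1,981 − 171 abstaining = 1,810); 3/5 of 1810 = 1086, so 1,086 needed; 1,088 in favor. Satisfied.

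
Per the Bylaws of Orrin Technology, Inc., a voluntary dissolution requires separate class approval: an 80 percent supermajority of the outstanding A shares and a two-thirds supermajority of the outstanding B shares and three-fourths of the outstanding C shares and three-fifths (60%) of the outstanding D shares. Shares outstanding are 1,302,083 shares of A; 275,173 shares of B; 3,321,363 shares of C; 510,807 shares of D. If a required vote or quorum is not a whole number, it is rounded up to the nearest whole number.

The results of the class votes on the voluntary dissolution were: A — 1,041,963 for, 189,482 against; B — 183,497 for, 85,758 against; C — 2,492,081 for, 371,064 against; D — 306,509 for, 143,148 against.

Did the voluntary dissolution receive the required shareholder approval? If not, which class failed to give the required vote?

A: 4/5 of 1302083 = 1041666.40, rounded up to 1041667; 1,041,667 required, 1,041,963 in favor — approved.
B: 2/3 of 275173 = 183448.67, rounded up to 183449; 183,449 required, 183,497 in favor — approved.
C: 3/4 of 3321363 = 2491022.25, rounded up to 2491023; 2,491,023 required, 2,492,081 in favor — approved.
D: 3/5 of 510807 = 306484.20, rounded up to 306485; 306,485 required, 306,509 in favor — approved.

Approved — every class gave the required vote.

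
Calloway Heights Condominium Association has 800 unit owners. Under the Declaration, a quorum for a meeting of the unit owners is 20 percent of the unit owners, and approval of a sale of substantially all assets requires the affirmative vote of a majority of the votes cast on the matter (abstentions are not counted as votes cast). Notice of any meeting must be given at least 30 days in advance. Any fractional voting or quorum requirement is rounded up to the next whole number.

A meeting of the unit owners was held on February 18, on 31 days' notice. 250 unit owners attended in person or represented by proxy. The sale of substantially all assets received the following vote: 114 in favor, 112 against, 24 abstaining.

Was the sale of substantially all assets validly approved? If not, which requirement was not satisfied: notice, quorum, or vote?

Notice: 31 days given; 30 required. Satisfied.
Quorum: 20% of 800 = 160; 250 present. Satisfied.
Vote: requires a majority of the votes cast (250 − 24 abstaining = 226); a majority of 226 is 114, so 114 needed; 114 in favor. Satisfied.

Valid — all requirements satisfied.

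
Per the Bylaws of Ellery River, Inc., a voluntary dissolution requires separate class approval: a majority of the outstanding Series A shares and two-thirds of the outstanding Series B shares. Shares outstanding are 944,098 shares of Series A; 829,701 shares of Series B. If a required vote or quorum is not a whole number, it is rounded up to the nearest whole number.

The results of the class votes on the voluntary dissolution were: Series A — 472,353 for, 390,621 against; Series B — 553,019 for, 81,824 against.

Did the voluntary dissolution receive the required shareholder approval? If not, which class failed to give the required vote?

Not approved — the Series B shares did not give the required vote.

Series A: a majority of 944098 is 472050; 472,050 required, 472,353 in favor — approved.
Series B: 2/3 of 829701 = 553134; 553,134 required, 553,019 in favor — not approved.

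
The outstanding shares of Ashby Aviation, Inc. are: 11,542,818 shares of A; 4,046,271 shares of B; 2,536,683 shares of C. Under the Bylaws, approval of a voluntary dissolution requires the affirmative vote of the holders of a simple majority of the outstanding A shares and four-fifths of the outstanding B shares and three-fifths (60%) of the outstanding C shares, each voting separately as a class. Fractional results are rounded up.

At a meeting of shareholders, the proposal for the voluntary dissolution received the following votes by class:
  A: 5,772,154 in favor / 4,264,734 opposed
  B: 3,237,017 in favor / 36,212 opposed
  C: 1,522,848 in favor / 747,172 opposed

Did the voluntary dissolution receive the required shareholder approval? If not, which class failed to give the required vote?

A: a majority of 11542818 is 5771410; 5,771,410 required, 5,772,154 in favor — approved.
B: 4/5 of 4046271 = 3237016.80, rounded up to 3237017; 3,237,017 required, 3,237,017 in favor — approved.
C: 3/5 of 2536683 = 1522009.80, rounded up to 1522010; 1,522,010 required, 1,522,848 in favor — approved.

Approved — every class gave the required vote.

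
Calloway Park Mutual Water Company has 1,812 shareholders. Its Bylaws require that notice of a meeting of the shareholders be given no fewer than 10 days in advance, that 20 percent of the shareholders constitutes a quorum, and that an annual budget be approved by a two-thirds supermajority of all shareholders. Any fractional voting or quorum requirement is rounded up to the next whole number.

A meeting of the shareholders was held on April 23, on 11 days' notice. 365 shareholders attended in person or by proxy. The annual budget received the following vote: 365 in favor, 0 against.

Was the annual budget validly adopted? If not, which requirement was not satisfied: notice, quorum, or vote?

Notice: 11 days given; 10 required. Satisfied.
Quorum: 20% of 1,812 = 362.40, rounded up to 363; 365 present. Satisfied.
Vote: requires two-thirds of all shareholders (1,812); 2/3 of 1812 = 1208, so 1,208 needed; 365 in favor. Not satisfied.

Invalid — vote requirement not satisfied.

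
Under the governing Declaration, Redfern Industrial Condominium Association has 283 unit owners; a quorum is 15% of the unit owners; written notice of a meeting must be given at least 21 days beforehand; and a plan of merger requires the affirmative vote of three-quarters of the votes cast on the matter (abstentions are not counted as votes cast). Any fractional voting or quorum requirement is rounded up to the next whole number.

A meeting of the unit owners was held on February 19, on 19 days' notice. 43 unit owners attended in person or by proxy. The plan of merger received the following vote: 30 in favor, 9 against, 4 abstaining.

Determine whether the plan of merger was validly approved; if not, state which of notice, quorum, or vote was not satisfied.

Notice: 19 days given; 21 required. Not satisfied.
Quorum: 15% of 283 = 42.45, rounded up to 43; 43 present. Satisfied.
Vote: requires three-fourths of the votes cast (43 − 4 abstaining = 39); 3/4 of 39 = 29.25, rounded up to 30, so 30 needed; 30 in favor. Satisfied.

Invalid — notice requirement not satisfied.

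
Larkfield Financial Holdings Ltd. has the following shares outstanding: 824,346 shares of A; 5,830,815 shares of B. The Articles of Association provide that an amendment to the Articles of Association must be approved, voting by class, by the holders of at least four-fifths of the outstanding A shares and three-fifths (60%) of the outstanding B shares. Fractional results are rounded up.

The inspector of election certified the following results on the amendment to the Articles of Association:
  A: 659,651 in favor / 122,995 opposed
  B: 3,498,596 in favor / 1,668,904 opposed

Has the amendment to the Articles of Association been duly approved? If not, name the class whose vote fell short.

A: 4/5 of 824346 = 659476.80, rounded up to 659477; 659,477 required, 659,651 in favor — approved.
B: 3/5 of 5830815 = 3498489; 3,498,489 required, 3,498,596 in favor — approved.

Approved — every class gave the required vote.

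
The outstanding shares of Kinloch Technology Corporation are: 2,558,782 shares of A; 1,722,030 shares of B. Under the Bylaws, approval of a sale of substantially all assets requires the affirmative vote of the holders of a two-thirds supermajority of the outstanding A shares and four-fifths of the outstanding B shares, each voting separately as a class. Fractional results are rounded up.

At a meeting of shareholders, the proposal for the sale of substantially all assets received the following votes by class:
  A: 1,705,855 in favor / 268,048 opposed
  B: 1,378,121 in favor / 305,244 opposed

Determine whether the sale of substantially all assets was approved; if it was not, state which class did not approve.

Approved — every class gave the required vote.

A: 2/3 of 2558782 = 1705854.67, rounded up to 1705855; 1,705,855 required, 1,705,855 in favor — approved.
B: 4/5 of 1722030 = 1377624; 1,377,624 required, 1,378,121 in favor — approved.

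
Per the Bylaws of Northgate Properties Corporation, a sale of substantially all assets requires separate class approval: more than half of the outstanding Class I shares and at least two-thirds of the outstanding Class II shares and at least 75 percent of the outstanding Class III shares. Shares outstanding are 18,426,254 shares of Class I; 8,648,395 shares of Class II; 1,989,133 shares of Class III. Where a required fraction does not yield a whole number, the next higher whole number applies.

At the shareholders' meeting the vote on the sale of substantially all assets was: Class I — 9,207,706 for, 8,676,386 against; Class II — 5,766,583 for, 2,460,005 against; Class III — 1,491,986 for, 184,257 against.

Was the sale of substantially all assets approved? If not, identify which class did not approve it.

Not approved — the Class I shares did not give the required vote.

Class I: a majority of 18426254 is 9213128; 9,213,128 required, 9,207,706 in favor — not approved.
Class II: 2/3 of 8648395 = 5765596.67, rounded up to 5765597; 5,765,597 required, 5,766,583 in favor — approved.
Class III: 3/4 of 1989133 = 1491849.75, rounded up to 1491850; 1,491,850 required, 1,491,986 in favor — approved.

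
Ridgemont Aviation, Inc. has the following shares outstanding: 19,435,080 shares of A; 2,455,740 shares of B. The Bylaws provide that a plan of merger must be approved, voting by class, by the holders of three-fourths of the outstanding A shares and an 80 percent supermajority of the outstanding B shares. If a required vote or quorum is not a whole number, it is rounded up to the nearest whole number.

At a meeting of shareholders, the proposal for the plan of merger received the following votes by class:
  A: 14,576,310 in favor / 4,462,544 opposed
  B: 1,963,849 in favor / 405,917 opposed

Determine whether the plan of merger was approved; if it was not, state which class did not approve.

Not approved — the B shares did not give the required vote.

A: 3/4 of 19435080 = 14576310; 14,576,310 required, 14,576,310 in favor — approved.
B: 4/5 of 2455740 = 1964592; 1,964,592 required, 1,963,849 in favor — not approved.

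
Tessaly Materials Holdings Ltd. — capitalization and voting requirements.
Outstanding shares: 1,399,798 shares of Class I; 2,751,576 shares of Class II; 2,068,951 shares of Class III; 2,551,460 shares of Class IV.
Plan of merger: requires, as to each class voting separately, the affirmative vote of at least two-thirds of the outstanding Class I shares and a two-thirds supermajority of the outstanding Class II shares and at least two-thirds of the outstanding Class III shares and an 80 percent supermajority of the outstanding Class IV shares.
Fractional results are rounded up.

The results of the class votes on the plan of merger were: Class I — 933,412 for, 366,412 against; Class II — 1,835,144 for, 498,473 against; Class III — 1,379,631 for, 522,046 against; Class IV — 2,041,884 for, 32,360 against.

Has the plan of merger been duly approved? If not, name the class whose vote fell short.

Class I: 2/3 of 1399798 = 933198.67, rounded up to 933199; 933,199 required, 933,412 in favor — approved.
Class II: 2/3 of 2751576 = 1834384; 1,834,384 required, 1,835,144 in favor — approved.
Class III: 2/3 of 2068951 = 1379300.67, rounded up to 1379301; 1,379,301 required, 1,379,631 in favor — approved.
Class IV: 4/5 of 2551460 = 2041168; 2,041,168 required, 2,041,884 in favor — approved.

Approved — every class gave the required vote.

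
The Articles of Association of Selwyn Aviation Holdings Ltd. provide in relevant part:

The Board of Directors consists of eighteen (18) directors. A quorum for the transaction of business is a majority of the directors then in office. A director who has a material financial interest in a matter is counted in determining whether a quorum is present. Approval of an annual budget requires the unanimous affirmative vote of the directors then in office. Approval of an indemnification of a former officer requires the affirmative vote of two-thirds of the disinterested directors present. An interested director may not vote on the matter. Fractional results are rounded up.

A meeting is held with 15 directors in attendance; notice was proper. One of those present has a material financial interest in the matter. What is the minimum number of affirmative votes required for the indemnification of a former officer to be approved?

The indemnification of a former officer requires two-thirds of the disinterested directors present (15 − 1 = 14).
2/3 of 14 = 9.33, rounded up to 10.

10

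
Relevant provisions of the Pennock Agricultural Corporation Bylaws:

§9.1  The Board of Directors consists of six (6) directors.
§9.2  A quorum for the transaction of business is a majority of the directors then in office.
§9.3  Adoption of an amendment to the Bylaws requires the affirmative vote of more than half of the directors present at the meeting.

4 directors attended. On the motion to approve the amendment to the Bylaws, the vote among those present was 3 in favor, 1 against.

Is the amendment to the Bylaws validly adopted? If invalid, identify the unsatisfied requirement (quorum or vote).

Valid — all requirements satisfied.

Quorum: 4 present; quorum is 4. Satisfied.
Vote: the amendment to the Bylaws requires a majority of the directors present (4). A majority of 4 is 3, so 3 affirmative votes are needed; 3 voted in favor. Satisfied.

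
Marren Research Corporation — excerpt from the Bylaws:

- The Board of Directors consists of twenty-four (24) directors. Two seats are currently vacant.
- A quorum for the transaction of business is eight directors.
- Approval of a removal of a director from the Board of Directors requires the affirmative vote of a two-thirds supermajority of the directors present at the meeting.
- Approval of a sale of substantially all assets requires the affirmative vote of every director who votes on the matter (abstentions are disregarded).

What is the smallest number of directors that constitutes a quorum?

8

The quorum is fixed at 8.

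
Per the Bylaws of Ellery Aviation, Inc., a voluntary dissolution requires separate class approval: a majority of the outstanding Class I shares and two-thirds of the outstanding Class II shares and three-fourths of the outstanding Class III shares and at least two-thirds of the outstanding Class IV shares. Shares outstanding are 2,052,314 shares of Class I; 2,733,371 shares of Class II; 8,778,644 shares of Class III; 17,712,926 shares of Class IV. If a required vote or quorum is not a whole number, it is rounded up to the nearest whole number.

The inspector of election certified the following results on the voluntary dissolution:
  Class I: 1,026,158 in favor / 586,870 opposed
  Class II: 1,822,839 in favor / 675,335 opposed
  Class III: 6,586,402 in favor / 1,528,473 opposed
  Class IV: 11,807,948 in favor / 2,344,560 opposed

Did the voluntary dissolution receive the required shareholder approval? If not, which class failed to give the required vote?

Class I: a majority of 2052314 is 1026158; 1,026,158 required, 1,026,158 in favor — approved.
Class II: 2/3 of 2733371 = 1822247.33, rounded up to 1822248; 1,822,248 required, 1,822,839 in favor — approved.
Class III: 3/4 of 8778644 = 6583983; 6,583,983 required, 6,586,402 in favor — approved.
Class IV: 2/3 of 17712926 = 11808617.33, rounded up to 11808618; 11,808,618 required, 11,807,948 in favor — not approved.

Not approved — the Class IV shares did not give the required vote.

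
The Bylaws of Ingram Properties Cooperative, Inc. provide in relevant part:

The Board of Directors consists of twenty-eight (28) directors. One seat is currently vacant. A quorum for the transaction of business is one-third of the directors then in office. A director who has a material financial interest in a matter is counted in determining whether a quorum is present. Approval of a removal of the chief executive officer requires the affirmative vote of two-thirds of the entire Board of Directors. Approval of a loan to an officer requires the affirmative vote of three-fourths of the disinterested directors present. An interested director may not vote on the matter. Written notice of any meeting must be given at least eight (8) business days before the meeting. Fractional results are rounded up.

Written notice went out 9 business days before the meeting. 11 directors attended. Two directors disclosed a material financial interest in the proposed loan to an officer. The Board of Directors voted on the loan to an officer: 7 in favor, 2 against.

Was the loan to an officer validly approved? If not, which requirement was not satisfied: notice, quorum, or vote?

Notice: 9 business days given; 8 required (9 ≥ 8). Satisfied.
Quorum: 11 present (interested directors count toward quorum); quorum is 9. Satisfied.
Vote: the loan to an officer requires three-fourths of the disinterested directors present (11 − 2 = 9). 3/4 of 9 = 6.75, rounded up to 7, so 7 affirmative votes are needed; 7 voted in favor. Satisfied.

Valid — all requirements satisfied.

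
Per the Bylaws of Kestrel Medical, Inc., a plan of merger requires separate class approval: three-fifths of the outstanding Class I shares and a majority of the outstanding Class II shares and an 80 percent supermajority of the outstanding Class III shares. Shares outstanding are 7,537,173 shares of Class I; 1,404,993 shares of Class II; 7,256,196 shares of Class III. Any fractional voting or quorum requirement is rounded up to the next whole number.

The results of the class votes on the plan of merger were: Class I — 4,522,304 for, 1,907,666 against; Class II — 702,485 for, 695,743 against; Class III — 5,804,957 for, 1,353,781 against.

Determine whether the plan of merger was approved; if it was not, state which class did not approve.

Class I: 3/5 of 7537173 = 4522303.80, rounded up to 4522304; 4,522,304 required, 4,522,304 in favor — approved.
Class II: a majority of 1404993 is 702497; 702,497 required, 702,485 in favor — not approved.
Class III: 4/5 of 7256196 = 5804956.80, rounded up to 5804957; 5,804,957 required, 5,804,957 in favor — approved.

Not approved — the Class II shares did not give the required vote.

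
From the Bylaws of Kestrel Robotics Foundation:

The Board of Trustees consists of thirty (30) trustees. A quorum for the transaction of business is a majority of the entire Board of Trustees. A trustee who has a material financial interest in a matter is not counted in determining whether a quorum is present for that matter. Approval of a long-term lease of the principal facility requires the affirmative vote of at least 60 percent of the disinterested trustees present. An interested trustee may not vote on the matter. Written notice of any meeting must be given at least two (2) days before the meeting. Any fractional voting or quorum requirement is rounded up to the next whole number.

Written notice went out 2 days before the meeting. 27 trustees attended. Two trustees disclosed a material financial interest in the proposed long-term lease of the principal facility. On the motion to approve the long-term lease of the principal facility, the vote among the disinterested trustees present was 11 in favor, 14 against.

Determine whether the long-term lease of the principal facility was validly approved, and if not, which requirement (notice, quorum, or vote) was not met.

Notice: 2 days given; 2 required (2 ≥ 2). Satisfied.
Quorum: 27 present, but the 2 interested trustees do not count, leaving 25. Quorum is 16. Satisfied.
Vote: the long-term lease of the principal facility requires three-fifths of the disinterested trustees present (27 − 2 = 25). 3/5 of 25 = 15, so 15 affirmative votes are needed; 11 voted in favor. Not satisfied.

Invalid — vote requirement not satisfied.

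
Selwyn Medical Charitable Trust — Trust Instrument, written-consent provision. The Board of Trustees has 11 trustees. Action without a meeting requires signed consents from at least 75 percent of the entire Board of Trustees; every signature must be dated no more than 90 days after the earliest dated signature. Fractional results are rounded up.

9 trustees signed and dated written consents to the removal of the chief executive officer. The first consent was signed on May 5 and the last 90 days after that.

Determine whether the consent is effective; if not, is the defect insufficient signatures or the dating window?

Signatures required: at least 75 percent of 11 — 3/4 of 11 = 8.25, rounded up to 9, so 9 needed; 9 signed. Sufficient.
Dating window: the latest signature is 90 days after the earliest; the limit is 90 days. Within the window.

Effective — both the signature and dating-window requirements are satisfied.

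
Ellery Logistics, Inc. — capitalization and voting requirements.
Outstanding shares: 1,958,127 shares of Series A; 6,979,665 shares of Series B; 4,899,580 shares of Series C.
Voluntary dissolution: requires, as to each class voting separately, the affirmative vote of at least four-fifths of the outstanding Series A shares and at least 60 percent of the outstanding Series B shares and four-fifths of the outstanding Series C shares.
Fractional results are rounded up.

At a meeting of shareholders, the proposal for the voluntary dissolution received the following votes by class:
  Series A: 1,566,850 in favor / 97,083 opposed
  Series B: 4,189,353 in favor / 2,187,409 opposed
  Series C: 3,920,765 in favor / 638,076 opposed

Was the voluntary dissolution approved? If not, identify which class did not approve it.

Series A: 4/5 of 1958127 = 1566501.60, rounded up to 1566502; 1,566,502 required, 1,566,850 in favor — approved.
Series B: 3/5 of 6979665 = 4187799; 4,187,799 required, 4,189,353 in favor — approved.
Series C: 4/5 of 4899580 = 3919664; 3,919,664 required, 3,920,765 in favor — approved.

Approved — every class gave the required vote.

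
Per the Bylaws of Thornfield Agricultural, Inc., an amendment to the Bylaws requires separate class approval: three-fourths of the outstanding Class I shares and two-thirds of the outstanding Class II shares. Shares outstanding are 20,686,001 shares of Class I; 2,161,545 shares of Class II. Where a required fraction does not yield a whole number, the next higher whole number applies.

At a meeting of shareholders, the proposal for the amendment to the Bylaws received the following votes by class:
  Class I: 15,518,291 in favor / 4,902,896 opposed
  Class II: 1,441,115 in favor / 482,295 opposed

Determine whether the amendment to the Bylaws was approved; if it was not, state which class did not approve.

Class I: 3/4 of 20686001 = 15514500.75, rounded up to 15514501; 15,514,501 required, 15,518,291 in favor — approved.
Class II: 2/3 of 2161545 = 1441030; 1,441,030 required, 1,441,115 in favor — approved.

Approved — every class gave the required vote.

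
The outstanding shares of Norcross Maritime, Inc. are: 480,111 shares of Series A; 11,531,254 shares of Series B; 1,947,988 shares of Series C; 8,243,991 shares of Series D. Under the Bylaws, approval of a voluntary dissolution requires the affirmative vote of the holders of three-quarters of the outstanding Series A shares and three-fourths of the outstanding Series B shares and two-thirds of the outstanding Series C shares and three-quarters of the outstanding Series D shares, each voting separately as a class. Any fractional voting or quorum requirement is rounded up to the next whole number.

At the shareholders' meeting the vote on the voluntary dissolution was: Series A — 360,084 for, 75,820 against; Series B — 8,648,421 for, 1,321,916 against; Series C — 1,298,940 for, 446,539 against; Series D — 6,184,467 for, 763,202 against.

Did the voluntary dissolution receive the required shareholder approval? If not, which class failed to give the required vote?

Not approved — the Series B shares did not give the required vote.

Series A: 3/4 of 480111 = 360083.25, rounded up to 360084; 360,084 required, 360,084 in favor — approved.
Series B: 3/4 of 11531254 = 8648440.50, rounded up to 8648441; 8,648,441 required, 8,648,421 in favor — not approved.
Series C: 2/3 of 1947988 = 1298658.67, rounded up to 1298659; 1,298,659 required, 1,298,940 in favor — approved.
Series D: 3/4 of 8243991 = 6182993.25, rounded up to 6182994; 6,182,994 required, 6,184,467 in favor — approved.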